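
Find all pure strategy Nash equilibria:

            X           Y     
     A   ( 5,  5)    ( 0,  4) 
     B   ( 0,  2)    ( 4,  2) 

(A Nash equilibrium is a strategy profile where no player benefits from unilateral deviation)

Nash equilibrium: (A, X), (B, Y)

Work:
Best responses:
  P1 vs X: payoffs [5, 0] → best response A (payoff 5)
  P1 vs Y: payoffs [0, 4] → best response B (payoff 4)
  P2 vs A: payoffs [5, 4] → best response X (payoff 5)
  P2 vs B: payoffs [2, 2] → best response X/Y (payoff 2)
Mutual best responses: (A,X), (B,Y) → Nash equilibria.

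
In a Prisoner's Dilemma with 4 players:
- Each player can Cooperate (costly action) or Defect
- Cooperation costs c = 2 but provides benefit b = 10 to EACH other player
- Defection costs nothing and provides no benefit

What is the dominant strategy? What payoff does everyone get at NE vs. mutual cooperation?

Dominant: Defect; NE payoff = 0; Coop payoff = 28

Work:
Defect dominates (saves cost c = 2, benefit to others is external)
NE: All defect → everyone gets 0
If all cooperate: each receives (3)×10 - 2 = 28
Social dilemma: 28 > 0 but NE gives 0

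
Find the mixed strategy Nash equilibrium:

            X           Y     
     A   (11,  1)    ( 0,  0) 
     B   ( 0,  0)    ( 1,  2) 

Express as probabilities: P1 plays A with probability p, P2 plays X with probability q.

p = 0.6667, q = 0.0833

Work:
Find probabilities that make opponent indifferent:
P2 chooses q to make P1 indifferent between A and B
P1 chooses p to make P2 indifferent between X and Y
Mixed NE: P1 plays (A: 0.6667, B: 0.3333), P2 plays (X: 0.0833, Y: 0.9167)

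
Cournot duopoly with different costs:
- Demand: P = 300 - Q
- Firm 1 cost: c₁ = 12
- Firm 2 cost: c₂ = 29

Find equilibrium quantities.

q₁* = 101.67, q₂* = 84.67

Work:
Reaction: q₁ = (300 - 12 - q₂)/2
Reaction: q₂ = (300 - 29 - q₁)/2
Solve simultaneously:
q₁* = (300 - 2×12 + 29)/3 = 101.67
q₂* = (300 - 2×29 + 12)/3 = 84.67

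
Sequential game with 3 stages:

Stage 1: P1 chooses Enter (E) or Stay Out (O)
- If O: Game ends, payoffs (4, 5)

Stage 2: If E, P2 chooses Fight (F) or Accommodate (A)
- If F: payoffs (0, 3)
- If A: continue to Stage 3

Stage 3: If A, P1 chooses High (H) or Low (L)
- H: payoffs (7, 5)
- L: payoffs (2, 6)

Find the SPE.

SPE: (E, A, H); Outcome (7, 5)

Work:
Stage 3: P1 chooses H (7 vs 2)
Stage 2: P2: F->3, A->5 (anticipating H). Choose A
Stage 1: P1: O->4, E->7 (anticipating A, H). Choose E
SPE path: E -> A -> H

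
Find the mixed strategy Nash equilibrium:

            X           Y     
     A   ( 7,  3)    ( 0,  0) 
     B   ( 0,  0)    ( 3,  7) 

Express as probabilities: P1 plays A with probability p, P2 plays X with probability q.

p = 0.7, q = 0.3

Work:
Find probabilities that make opponent indifferent:
P2 chooses q to make P1 indifferent between A and B
P1 chooses p to make P2 indifferent between X and Y
Mixed NE: P1 plays (A: 0.7, B: 0.3), P2 plays (X: 0.3, Y: 0.7)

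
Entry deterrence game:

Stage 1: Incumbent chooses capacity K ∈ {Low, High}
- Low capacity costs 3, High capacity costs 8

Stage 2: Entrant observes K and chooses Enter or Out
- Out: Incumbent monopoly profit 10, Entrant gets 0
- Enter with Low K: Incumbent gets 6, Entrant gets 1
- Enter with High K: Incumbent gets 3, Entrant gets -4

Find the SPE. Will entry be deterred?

SPE: (Low, Enter|Low, Out|High); Entry not deterred. Incumbent net profit = 3, Entrant gets 1

Work:
After Low K: Entrant enters (1 > 0)
After High K: Entrant stays out (-4 < 0)
Incumbent: Low → 6−3=3, High → 10−8=2
Incumbent chooses Low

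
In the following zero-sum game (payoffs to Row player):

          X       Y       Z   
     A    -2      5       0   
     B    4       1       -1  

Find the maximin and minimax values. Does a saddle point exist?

Maximin = -1, Minimax = 0, Saddle: False

Work:
Row minimums: [-2, -1] → maximin = -1
Column maximums: [4, 5, 0] → minimax = 0
No saddle point (maximin ≠ minimax). Mixed strategy needed.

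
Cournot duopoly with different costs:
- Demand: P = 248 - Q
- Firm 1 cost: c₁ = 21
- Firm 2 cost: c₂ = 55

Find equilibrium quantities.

q₁* = 87.0, q₂* = 53.0

Work:
Reaction: q₁ = (248 - 21 - q₂)/2
Reaction: q₂ = (248 - 55 - q₁)/2
Solve simultaneously:
q₁* = (248 - 2×21 + 55)/3 = 87.0
q₂* = (248 - 2×55 + 21)/3 = 53.0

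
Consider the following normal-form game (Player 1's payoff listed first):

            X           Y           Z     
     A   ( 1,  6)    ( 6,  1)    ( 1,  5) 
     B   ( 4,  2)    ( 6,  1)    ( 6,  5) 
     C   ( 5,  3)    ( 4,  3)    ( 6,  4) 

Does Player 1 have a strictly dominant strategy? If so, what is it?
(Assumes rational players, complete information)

No strictly dominant strategy exists for Player 1

Work:
A strategy strictly dominates another if it gives a strictly higher payoff against every opponent action. Compare each pair of P1's strategies column-by-column:
  A vs B: [1 vs 4, 6 vs 6, 1 vs 6] → A does not strictly dominate B (column X: 1 ≤ 4)
  A vs C: [1 vs 5, 6 vs 4, 1 vs 6] → A does not strictly dominate C (column X: 1 ≤ 5)
  B vs A: [4 vs 1, 6 vs 6, 6 vs 1] → B does not strictly dominate A (column Y: 6 ≤ 6)
  B vs C: [4 vs 5, 6 vs 4, 6 vs 6] → B does not strictly dominate C (column X: 4 ≤ 5)
  C vs A: [5 vs 1, 4 vs 6, 6 vs 1] → C does not strictly dominate A (column Y: 4 ≤ 6)
  C vs B: [5 vs 4, 4 vs 6, 6 vs 6] → C does not strictly dominate B (column Y: 4 ≤ 6)
No single strategy strictly dominates all others → no strictly dominant strategy.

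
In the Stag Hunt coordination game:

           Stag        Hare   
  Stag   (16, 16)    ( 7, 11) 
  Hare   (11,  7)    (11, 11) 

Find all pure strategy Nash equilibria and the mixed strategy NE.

Pure NE: (Stag, Stag) and (Hare, Hare); Mixed NE: p = 0.4444, q = 0.4444

Work:
Check pure NE:
(Stag, Stag): (16, 16) - no unilateral deviation beneficial
(Hare, Hare): (11, 11) - no unilateral deviation beneficial
Mixed NE: P1 plays Stag with p = 0.4444, P2 plays Stag with q = 0.4444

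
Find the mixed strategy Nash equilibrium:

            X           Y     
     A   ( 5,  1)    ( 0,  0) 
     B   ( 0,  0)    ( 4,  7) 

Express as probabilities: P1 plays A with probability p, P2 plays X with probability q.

p = 0.875, q = 0.4444

Work:
Find probabilities that make opponent indifferent:
P2 chooses q to make P1 indifferent between A and B
P1 chooses p to make P2 indifferent between X and Y
Mixed NE: P1 plays (A: 0.875, B: 0.125), P2 plays (X: 0.4444, Y: 0.5556)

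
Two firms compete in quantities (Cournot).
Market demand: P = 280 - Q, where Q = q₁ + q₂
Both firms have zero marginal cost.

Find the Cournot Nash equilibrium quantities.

q₁* = q₂* = 93.33; P* = 93.33

Work:
Profit: π_i = P·q_i = (a - q_i - q_j)·q_i
FOC: ∂π_i/∂q_i = a - 2q_i - q_j = 0
Reaction function: q_i = (280 - q_j)/2
Symmetry: q* = 280/3 = 93.33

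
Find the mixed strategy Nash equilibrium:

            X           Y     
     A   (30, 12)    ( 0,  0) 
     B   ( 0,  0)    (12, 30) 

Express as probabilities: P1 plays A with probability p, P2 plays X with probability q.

p = 0.7143, q = 0.2857

Work:
Find probabilities that make opponent indifferent:
P2 chooses q to make P1 indifferent between A and B
P1 chooses p to make P2 indifferent between X and Y
Mixed NE: P1 plays (A: 0.7143, B: 0.2857), P2 plays (X: 0.2857, Y: 0.7143)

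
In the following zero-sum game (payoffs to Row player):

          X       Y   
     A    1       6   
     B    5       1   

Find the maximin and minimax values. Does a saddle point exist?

Maximin = 1, Minimax = 5, Saddle: False

Work:
Row minimums: [1, 1] → maximin = 1
Column maximums: [5, 6] → minimax = 5
No saddle point (maximin ≠ minimax). Mixed strategy needed.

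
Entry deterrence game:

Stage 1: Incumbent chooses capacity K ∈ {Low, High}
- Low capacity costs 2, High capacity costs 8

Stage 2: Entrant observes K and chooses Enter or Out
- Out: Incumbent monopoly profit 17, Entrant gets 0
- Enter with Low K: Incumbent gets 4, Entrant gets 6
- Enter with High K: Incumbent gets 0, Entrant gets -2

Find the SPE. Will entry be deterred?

SPE: (High, Enter|Low, Out|High); Entry deterred. Incumbent net profit = 9

Work:
After Low K: Entrant enters (6 > 0)
After High K: Entrant stays out (-2 < 0)
Incumbent: Low → 4−2=2, High → 17−8=9
Incumbent chooses High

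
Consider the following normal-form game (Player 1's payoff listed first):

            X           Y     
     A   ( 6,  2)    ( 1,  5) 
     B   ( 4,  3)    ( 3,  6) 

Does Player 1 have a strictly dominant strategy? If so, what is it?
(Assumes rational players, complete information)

No strictly dominant strategy exists for Player 1

Work:
A strategy strictly dominates another if it gives a strictly higher payoff against every opponent action. Compare each pair of P1's strategies column-by-column:
  A vs B: [6 vs 4, 1 vs 3] → A does not strictly dominate B (column Y: 1 ≤ 3)
  B vs A: [4 vs 6, 3 vs 1] → B does not strictly dominate A (column X: 4 ≤ 6)
No single strategy strictly dominates all others → no strictly dominant strategy.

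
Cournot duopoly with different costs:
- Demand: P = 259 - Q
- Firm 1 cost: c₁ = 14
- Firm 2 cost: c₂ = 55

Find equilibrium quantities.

q₁* = 95.33, q₂* = 54.33

Work:
Reaction: q₁ = (259 - 14 - q₂)/2
Reaction: q₂ = (259 - 55 - q₁)/2
Solve simultaneously:
q₁* = (259 - 2×14 + 55)/3 = 95.33
q₂* = (259 - 2×55 + 14)/3 = 54.33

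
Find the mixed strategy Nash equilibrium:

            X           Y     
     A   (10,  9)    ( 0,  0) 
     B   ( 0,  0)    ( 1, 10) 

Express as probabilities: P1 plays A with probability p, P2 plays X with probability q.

p = 0.5263, q = 0.0909

Work:
Find probabilities that make opponent indifferent:
P2 chooses q to make P1 indifferent between A and B
P1 chooses p to make P2 indifferent between X and Y
Mixed NE: P1 plays (A: 0.5263, B: 0.4737), P2 plays (X: 0.0909, Y: 0.9091)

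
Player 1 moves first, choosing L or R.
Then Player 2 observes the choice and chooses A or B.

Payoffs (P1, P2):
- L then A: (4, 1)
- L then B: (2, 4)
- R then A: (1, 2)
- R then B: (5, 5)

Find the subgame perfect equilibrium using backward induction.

P1 plays R, P2 plays B after L and B after R; Payoff (5, 5)

Work:
Backward induction:
After L: P2 chooses B → P1 gets 2
After R: P2 chooses B → P1 gets 5
P1 chooses R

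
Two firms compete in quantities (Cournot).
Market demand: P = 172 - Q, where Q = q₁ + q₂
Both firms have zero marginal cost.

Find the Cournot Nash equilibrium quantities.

q₁* = q₂* = 57.33; P* = 57.33

Work:
Profit: π_i = P·q_i = (a - q_i - q_j)·q_i
FOC: ∂π_i/∂q_i = a - 2q_i - q_j = 0
Reaction function: q_i = (172 - q_j)/2
Symmetry: q* = 172/3 = 57.33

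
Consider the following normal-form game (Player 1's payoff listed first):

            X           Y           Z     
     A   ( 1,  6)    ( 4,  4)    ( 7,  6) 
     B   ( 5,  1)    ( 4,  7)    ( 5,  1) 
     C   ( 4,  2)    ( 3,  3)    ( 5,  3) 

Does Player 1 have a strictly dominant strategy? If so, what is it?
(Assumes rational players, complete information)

No strictly dominant strategy exists for Player 1

Work:
A strategy strictly dominates another if it gives a strictly higher payoff against every opponent action. Compare each pair of P1's strategies column-by-column:
  A vs B: [1 vs 5, 4 vs 4, 7 vs 5] → A does not strictly dominate B (column X: 1 ≤ 5)
  A vs C: [1 vs 4, 4 vs 3, 7 vs 5] → A does not strictly dominate C (column X: 1 ≤ 4)
  B vs A: [5 vs 1, 4 vs 4, 5 vs 7] → B does not strictly dominate A (column Y: 4 ≤ 4)
  B vs C: [5 vs 4, 4 vs 3, 5 vs 5] → B does not strictly dominate C (column Z: 5 ≤ 5)
  C vs A: [4 vs 1, 3 vs 4, 5 vs 7] → C does not strictly dominate A (column Y: 3 ≤ 4)
  C vs B: [4 vs 5, 3 vs 4, 5 vs 5] → C does not strictly dominate B (column X: 4 ≤ 5)
No single strategy strictly dominates all others → no strictly dominant strategy.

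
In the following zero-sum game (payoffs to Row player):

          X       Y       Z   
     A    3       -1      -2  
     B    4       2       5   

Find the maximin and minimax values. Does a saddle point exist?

Maximin = 2, Minimax = 2, Saddle: True

Work:
Row minimums: [-2, 2] → maximin = 2
Column maximums: [4, 2, 5] → minimax = 2
Saddle point exists! Game value = 2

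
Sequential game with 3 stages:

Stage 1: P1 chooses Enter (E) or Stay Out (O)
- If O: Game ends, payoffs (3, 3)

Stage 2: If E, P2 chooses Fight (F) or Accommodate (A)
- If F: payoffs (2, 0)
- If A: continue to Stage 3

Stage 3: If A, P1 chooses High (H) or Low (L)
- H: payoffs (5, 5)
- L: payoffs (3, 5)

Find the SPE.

SPE: (E, A, H); Outcome (5, 5)

Work:
Stage 3: P1 chooses H (5 vs 3)
Stage 2: P2: F->0, A->5 (anticipating H). Choose A
Stage 1: P1: O->3, E->5 (anticipating A, H). Choose E
SPE path: E -> A -> H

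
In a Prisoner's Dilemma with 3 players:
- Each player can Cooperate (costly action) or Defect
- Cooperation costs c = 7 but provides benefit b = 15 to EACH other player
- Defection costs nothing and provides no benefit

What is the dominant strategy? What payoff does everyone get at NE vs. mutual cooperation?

Dominant: Defect; NE payoff = 0; Coop payoff = 23

Work:
Defect dominates (saves cost c = 7, benefit to others is external)
NE: All defect → everyone gets 0
If all cooperate: each receives (2)×15 - 7 = 23
Social dilemma: 23 > 0 but NE gives 0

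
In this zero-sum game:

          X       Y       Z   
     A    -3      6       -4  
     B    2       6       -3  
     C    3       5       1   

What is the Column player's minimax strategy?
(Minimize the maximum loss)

Column should play Z, value = 1

Work:
Column player minimizes Row's maximum payoff:
Column X: max payoff to Row = 3
Column Y: max payoff to Row = 6
Column Z: max payoff to Row = 1
Minimum is 1, achieved by column Z.
Minimax strategy: Z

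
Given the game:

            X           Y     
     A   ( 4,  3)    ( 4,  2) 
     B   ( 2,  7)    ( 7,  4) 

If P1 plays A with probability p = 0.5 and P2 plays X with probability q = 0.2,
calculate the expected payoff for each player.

E[P1] = 5.0, E[P2] = 3.4

Work:
E[P1] = p·q·π₁(A,X) + p·(1-q)·π₁(A,Y) + (1-p)·q·π₁(B,X) + (1-p)·(1-q)·π₁(B,Y)
= 0.5·0.2·4 + 0.5·0.8·4 + 0.5·0.2·2 + 0.5·0.8·7
= 5.0

E[P2] = 3.4 (similar calculation)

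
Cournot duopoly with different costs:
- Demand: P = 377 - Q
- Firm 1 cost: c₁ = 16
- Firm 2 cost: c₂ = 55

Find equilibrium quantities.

q₁* = 133.33, q₂* = 94.33

Work:
Reaction: q₁ = (377 - 16 - q₂)/2
Reaction: q₂ = (377 - 55 - q₁)/2
Solve simultaneously:
q₁* = (377 - 2×16 + 55)/3 = 133.33
q₂* = (377 - 2×55 + 16)/3 = 94.33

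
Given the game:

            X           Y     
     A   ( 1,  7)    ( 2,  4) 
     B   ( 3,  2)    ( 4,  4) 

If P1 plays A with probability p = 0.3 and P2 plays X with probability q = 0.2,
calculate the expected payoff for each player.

E[P1] = 3.2, E[P2] = 3.9

Work:
E[P1] = p·q·π₁(A,X) + p·(1-q)·π₁(A,Y) + (1-p)·q·π₁(B,X) + (1-p)·(1-q)·π₁(B,Y)
= 0.3·0.2·1 + 0.3·0.8·2 + 0.7·0.2·3 + 0.7·0.8·4
= 3.2

E[P2] = 3.9 (similar calculation)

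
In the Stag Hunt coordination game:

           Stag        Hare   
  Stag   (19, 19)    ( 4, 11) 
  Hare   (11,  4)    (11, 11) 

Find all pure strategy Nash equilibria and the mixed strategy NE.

Pure NE: (Stag, Stag) and (Hare, Hare); Mixed NE: p = 0.4667, q = 0.4667

Work:
Check pure NE:
(Stag, Stag): (19, 19) - no unilateral deviation beneficial
(Hare, Hare): (11, 11) - no unilateral deviation beneficial
Mixed NE: P1 plays Stag with p = 0.4667, P2 plays Stag with q = 0.4667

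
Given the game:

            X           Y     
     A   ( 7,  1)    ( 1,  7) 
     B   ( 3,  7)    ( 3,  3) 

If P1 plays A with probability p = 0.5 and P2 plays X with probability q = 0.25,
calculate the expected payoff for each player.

E[P1] = 2.75, E[P2] = 4.75

Work:
E[P1] = p·q·π₁(A,X) + p·(1-q)·π₁(A,Y) + (1-p)·q·π₁(B,X) + (1-p)·(1-q)·π₁(B,Y)
= 0.5·0.25·7 + 0.5·0.75·1 + 0.5·0.25·3 + 0.5·0.75·3
= 2.75

E[P2] = 4.75 (similar calculation)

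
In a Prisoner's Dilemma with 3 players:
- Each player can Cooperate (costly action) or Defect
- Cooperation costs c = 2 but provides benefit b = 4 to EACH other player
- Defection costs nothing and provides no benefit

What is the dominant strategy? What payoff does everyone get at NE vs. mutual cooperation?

Dominant: Defect; NE payoff = 0; Coop payoff = 6

Work:
Defect dominates (saves cost c = 2, benefit to others is external)
NE: All defect → everyone gets 0
If all cooperate: each receives (2)×4 - 2 = 6
Social dilemma: 6 > 0 but NE gives 0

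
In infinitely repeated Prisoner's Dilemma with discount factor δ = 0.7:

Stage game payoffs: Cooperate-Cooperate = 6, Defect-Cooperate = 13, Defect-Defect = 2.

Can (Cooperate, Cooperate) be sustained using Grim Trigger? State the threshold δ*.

δ* = 0.6364; since δ = 0.7 ≥ 0.6364, cooperation can be sustained

Work:
For Grim Trigger:
Cooperate forever: 6/(1-δ)
Defect then punished: 13 + 2·δ/(1-δ)
Need: 6/(1-δ) ≥ 13 + 2·δ/(1-δ)
Solving: δ ≥ (T-R)/(T-P) = (13-6)/(13-2) = 0.6364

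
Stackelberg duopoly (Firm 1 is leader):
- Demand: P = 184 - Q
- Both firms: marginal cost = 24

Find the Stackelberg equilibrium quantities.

q₁* (leader) = 80.0, q₂* (follower) = 40.0

Work:
Follower's reaction: q₂ = (a - c - q₁)/2
Leader substitutes: π₁ = q₁·(a - q₁ - (a-c-q₁)/2 - c)
FOC: q₁* = (184 - 24)/2 = 80.00
Then: q₂* = (184 - 24 - 80.0)/2 = 40.00
Leader has first-mover advantage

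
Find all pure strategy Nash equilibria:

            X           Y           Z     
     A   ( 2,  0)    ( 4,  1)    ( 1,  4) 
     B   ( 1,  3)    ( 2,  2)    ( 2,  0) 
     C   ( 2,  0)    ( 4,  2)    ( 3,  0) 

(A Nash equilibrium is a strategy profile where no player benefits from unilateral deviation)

Nash equilibrium: (C, Y)

Work:
Best responses:
  P1 vs X: payoffs [2, 1, 2] → best response A/C (payoff 2)
  P1 vs Y: payoffs [4, 2, 4] → best response A/C (payoff 4)
  P1 vs Z: payoffs [1, 2, 3] → best response C (payoff 3)
  P2 vs A: payoffs [0, 1, 4] → best response Z (payoff 4)
  P2 vs B: payoffs [3, 2, 0] → best response X (payoff 3)
  P2 vs C: payoffs [0, 2, 0] → best response Y (payoff 2)
Mutual best responses: (C,Y) → Nash equilibria.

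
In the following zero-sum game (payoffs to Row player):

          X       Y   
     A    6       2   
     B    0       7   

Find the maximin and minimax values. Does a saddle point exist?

Maximin = 2, Minimax = 6, Saddle: False

Work:
Row minimums: [2, 0] → maximin = 2
Column maximums: [6, 7] → minimax = 6
No saddle point (maximin ≠ minimax). Mixed strategy needed.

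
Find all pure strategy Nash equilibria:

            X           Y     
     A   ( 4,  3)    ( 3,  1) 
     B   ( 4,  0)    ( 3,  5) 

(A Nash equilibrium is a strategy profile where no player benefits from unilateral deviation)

Nash equilibrium: (A, X), (B, Y)

Work:
Best responses:
  P1 vs X: payoffs [4, 4] → best response A/B (payoff 4)
  P1 vs Y: payoffs [3, 3] → best response A/B (payoff 3)
  P2 vs A: payoffs [3, 1] → best response X (payoff 3)
  P2 vs B: payoffs [0, 5] → best response Y (payoff 5)
Mutual best responses: (A,X), (B,Y) → Nash equilibria.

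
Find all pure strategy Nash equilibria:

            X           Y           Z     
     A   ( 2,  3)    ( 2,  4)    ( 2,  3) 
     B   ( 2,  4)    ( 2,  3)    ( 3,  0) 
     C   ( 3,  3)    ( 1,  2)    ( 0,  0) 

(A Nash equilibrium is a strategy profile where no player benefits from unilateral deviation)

Nash equilibrium: (A, Y), (C, X)

Work:
Best responses:
  P1 vs X: payoffs [2, 2, 3] → best response C (payoff 3)
  P1 vs Y: payoffs [2, 2, 1] → best response A/B (payoff 2)
  P1 vs Z: payoffs [2, 3, 0] → best response B (payoff 3)
  P2 vs A: payoffs [3, 4, 3] → best response Y (payoff 4)
  P2 vs B: payoffs [4, 3, 0] → best response X (payoff 4)
  P2 vs C: payoffs [3, 2, 0] → best response X (payoff 3)
Mutual best responses: (A,Y), (C,X) → Nash equilibria.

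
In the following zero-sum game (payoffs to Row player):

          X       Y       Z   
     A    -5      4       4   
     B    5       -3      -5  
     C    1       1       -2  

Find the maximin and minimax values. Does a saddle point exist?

Maximin = -2, Minimax = 4, Saddle: False

Work:
Row minimums: [-5, -5, -2] → maximin = -2
Column maximums: [5, 4, 4] → minimax = 4
No saddle point (maximin ≠ minimax). Mixed strategy needed.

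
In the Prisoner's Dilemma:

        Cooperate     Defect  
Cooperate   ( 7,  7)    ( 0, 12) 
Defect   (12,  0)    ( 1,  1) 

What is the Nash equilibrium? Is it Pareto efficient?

(Defect, Defect) is NE; not Pareto efficient

Work:
Defect dominates Cooperate for both players:
If P2 cooperates: Defect (12) > Cooperate (7)
If P2 defects: Defect (1) > Cooperate (0)
NE: (Defect, Defect) with payoff (1, 1)
But (Cooperate, Cooperate) = (7, 7) Pareto dominates (1, 1)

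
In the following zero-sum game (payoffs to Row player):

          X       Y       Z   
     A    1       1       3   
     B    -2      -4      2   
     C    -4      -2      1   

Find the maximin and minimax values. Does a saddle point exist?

Maximin = 1, Minimax = 1, Saddle: True

Work:
Row minimums: [1, -4, -4] → maximin = 1
Column maximums: [1, 1, 3] → minimax = 1
Saddle point exists! Game value = 1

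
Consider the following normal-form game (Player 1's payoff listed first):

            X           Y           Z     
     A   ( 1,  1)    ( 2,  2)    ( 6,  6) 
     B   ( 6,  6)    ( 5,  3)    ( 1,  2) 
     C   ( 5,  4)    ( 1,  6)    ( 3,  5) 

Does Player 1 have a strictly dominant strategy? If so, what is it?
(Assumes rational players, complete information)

No strictly dominant strategy exists for Player 1

Work:
A strategy strictly dominates another if it gives a strictly higher payoff against every opponent action. Compare each pair of P1's strategies column-by-column:
  A vs B: [1 vs 6, 2 vs 5, 6 vs 1] → A does not strictly dominate B (column X: 1 ≤ 6)
  A vs C: [1 vs 5, 2 vs 1, 6 vs 3] → A does not strictly dominate C (column X: 1 ≤ 5)
  B vs A: [6 vs 1, 5 vs 2, 1 vs 6] → B does not strictly dominate A (column Z: 1 ≤ 6)
  B vs C: [6 vs 5, 5 vs 1, 1 vs 3] → B does not strictly dominate C (column Z: 1 ≤ 3)
  C vs A: [5 vs 1, 1 vs 2, 3 vs 6] → C does not strictly dominate A (column Y: 1 ≤ 2)
  C vs B: [5 vs 6, 1 vs 5, 3 vs 1] → C does not strictly dominate B (column X: 5 ≤ 6)
No single strategy strictly dominates all others → no strictly dominant strategy.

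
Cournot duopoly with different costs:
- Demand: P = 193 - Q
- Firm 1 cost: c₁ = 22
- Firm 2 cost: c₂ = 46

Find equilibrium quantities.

q₁* = 65.0, q₂* = 41.0

Work:
Reaction: q₁ = (193 - 22 - q₂)/2
Reaction: q₂ = (193 - 46 - q₁)/2
Solve simultaneously:
q₁* = (193 - 2×22 + 46)/3 = 65.0
q₂* = (193 - 2×46 + 22)/3 = 41.0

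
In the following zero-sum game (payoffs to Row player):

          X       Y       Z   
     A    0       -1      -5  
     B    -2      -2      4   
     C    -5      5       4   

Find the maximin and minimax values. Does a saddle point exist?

Maximin = -2, Minimax = 0, Saddle: False

Work:
Row minimums: [-5, -2, -5] → maximin = -2
Column maximums: [0, 5, 4] → minimax = 0
No saddle point (maximin ≠ minimax). Mixed strategy needed.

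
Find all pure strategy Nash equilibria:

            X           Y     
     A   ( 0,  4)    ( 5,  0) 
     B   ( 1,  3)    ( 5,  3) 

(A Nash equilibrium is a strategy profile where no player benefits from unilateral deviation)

Nash equilibrium: (B, X), (B, Y)

Work:
Best responses:
  P1 vs X: payoffs [0, 1] → best response B (payoff 1)
  P1 vs Y: payoffs [5, 5] → best response A/B (payoff 5)
  P2 vs A: payoffs [4, 0] → best response X (payoff 4)
  P2 vs B: payoffs [3, 3] → best response X/Y (payoff 3)
Mutual best responses: (B,X), (B,Y) → Nash equilibria.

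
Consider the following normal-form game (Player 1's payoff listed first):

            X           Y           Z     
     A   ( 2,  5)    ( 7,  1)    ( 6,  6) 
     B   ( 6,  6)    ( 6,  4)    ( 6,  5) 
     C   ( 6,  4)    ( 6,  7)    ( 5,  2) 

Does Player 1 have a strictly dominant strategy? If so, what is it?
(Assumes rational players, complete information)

No strictly dominant strategy exists for Player 1

Work:
A strategy strictly dominates another if it gives a strictly higher payoff against every opponent action. Compare each pair of P1's strategies column-by-column:
  A vs B: [2 vs 6, 7 vs 6, 6 vs 6] → A does not strictly dominate B (column X: 2 ≤ 6)
  A vs C: [2 vs 6, 7 vs 6, 6 vs 5] → A does not strictly dominate C (column X: 2 ≤ 6)
  B vs A: [6 vs 2, 6 vs 7, 6 vs 6] → B does not strictly dominate A (column Y: 6 ≤ 7)
  B vs C: [6 vs 6, 6 vs 6, 6 vs 5] → B does not strictly dominate C (column X: 6 ≤ 6)
  C vs A: [6 vs 2, 6 vs 7, 5 vs 6] → C does not strictly dominate A (column Y: 6 ≤ 7)
  C vs B: [6 vs 6, 6 vs 6, 5 vs 6] → C does not strictly dominate B (column X: 6 ≤ 6)
No single strategy strictly dominates all others → no strictly dominant strategy.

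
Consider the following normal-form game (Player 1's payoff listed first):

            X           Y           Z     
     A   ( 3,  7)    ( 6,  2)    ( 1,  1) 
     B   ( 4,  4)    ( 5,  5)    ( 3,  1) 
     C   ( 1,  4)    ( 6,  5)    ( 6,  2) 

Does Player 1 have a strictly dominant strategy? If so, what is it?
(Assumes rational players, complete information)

No strictly dominant strategy exists for Player 1

Work:
A strategy strictly dominates another if it gives a strictly higher payoff against every opponent action. Compare each pair of P1's strategies column-by-column:
  A vs B: [3 vs 4, 6 vs 5, 1 vs 3] → A does not strictly dominate B (column X: 3 ≤ 4)
  A vs C: [3 vs 1, 6 vs 6, 1 vs 6] → A does not strictly dominate C (column Y: 6 ≤ 6)
  B vs A: [4 vs 3, 5 vs 6, 3 vs 1] → B does not strictly dominate A (column Y: 5 ≤ 6)
  B vs C: [4 vs 1, 5 vs 6, 3 vs 6] → B does not strictly dominate C (column Y: 5 ≤ 6)
  C vs A: [1 vs 3, 6 vs 6, 6 vs 1] → C does not strictly dominate A (column X: 1 ≤ 3)
  C vs B: [1 vs 4, 6 vs 5, 6 vs 3] → C does not strictly dominate B (column X: 1 ≤ 4)
No single strategy strictly dominates all others → no strictly dominant strategy.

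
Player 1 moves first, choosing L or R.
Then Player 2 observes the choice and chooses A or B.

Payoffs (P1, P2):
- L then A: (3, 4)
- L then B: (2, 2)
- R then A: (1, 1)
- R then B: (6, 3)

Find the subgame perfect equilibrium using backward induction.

P1 plays R, P2 plays A after L and B after R; Payoff (6, 3)

Work:
Backward induction:
After L: P2 chooses A → P1 gets 3
After R: P2 chooses B → P1 gets 6
P1 chooses R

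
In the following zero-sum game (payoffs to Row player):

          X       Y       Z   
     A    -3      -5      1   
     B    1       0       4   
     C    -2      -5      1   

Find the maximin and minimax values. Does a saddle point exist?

Maximin = 0, Minimax = 0, Saddle: True

Work:
Row minimums: [-5, 0, -5] → maximin = 0
Column maximums: [1, 0, 4] → minimax = 0
Saddle point exists! Game value = 0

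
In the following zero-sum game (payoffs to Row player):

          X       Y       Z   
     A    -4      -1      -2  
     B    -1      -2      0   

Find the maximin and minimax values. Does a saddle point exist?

Maximin = -2, Minimax = -1, Saddle: False

Work:
Row minimums: [-4, -2] → maximin = -2
Column maximums: [-1, -1, 0] → minimax = -1
No saddle point (maximin ≠ minimax). Mixed strategy needed.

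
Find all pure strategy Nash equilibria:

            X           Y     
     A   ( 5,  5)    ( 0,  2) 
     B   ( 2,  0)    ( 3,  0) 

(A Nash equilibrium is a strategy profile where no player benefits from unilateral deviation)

Nash equilibrium: (A, X), (B, Y)

Work:
Best responses:
  P1 vs X: payoffs [5, 2] → best response A (payoff 5)
  P1 vs Y: payoffs [0, 3] → best response B (payoff 3)
  P2 vs A: payoffs [5, 2] → best response X (payoff 5)
  P2 vs B: payoffs [0, 0] → best response X/Y (payoff 0)
Mutual best responses: (A,X), (B,Y) → Nash equilibria.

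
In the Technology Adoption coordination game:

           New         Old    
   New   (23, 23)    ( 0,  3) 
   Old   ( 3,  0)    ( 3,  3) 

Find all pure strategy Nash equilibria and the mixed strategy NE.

Pure NE: (New, New) and (Old, Old); Mixed NE: p = 0.1304, q = 0.1304

Work:
Check pure NE:
(New, New): (23, 23) - no unilateral deviation beneficial
(Old, Old): (3, 3) - no unilateral deviation beneficial
Mixed NE: P1 plays New with p = 0.1304, P2 plays New with q = 0.1304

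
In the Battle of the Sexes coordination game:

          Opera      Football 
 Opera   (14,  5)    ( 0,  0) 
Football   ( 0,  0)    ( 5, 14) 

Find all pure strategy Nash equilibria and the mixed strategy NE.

Pure NE: (Opera, Opera) and (Football, Football); Mixed NE: p = 0.7368, q = 0.2632

Work:
Check pure NE:
(Opera, Opera): (14, 5) - no unilateral deviation beneficial
(Football, Football): (5, 14) - no unilateral deviation beneficial
Mixed NE: P1 plays Opera with p = 0.7368, P2 plays Opera with q = 0.2632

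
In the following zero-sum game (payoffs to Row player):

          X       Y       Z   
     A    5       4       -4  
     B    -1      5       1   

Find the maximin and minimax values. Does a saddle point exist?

Maximin = -1, Minimax = 1, Saddle: False

Work:
Row minimums: [-4, -1] → maximin = -1
Column maximums: [5, 5, 1] → minimax = 1
No saddle point (maximin ≠ minimax). Mixed strategy needed.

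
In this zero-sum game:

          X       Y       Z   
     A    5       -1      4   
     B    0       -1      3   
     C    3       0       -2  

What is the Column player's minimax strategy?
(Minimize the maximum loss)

Column should play Y, value = 0

Work:
Column player minimizes Row's maximum payoff:
Column X: max payoff to Row = 5
Column Y: max payoff to Row = 0
Column Z: max payoff to Row = 4
Minimum is 0, achieved by column Y.
Minimax strategy: Y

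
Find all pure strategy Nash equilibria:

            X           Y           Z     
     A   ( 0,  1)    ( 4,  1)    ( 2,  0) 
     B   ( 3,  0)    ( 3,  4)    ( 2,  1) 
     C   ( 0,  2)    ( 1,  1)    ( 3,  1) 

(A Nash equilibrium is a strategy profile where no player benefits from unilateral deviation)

Nash equilibrium: (A, Y)

Work:
Best responses:
  P1 vs X: payoffs [0, 3, 0] → best response B (payoff 3)
  P1 vs Y: payoffs [4, 3, 1] → best response A (payoff 4)
  P1 vs Z: payoffs [2, 2, 3] → best response C (payoff 3)
  P2 vs A: payoffs [1, 1, 0] → best response X/Y (payoff 1)
  P2 vs B: payoffs [0, 4, 1] → best response Y (payoff 4)
  P2 vs C: payoffs [2, 1, 1] → best response X (payoff 2)
Mutual best responses: (A,Y) → Nash equilibria.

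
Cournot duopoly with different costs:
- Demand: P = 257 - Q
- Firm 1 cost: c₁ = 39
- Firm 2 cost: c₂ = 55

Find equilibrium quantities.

q₁* = 78.0, q₂* = 62.0

Work:
Reaction: q₁ = (257 - 39 - q₂)/2
Reaction: q₂ = (257 - 55 - q₁)/2
Solve simultaneously:
q₁* = (257 - 2×39 + 55)/3 = 78.0
q₂* = (257 - 2×55 + 39)/3 = 62.0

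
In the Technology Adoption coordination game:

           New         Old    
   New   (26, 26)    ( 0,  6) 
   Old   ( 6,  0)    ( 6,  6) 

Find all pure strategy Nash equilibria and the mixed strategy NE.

Pure NE: (New, New) and (Old, Old); Mixed NE: p = 0.2308, q = 0.2308

Work:
Check pure NE:
(New, New): (26, 26) - no unilateral deviation beneficial
(Old, Old): (6, 6) - no unilateral deviation beneficial
Mixed NE: P1 plays New with p = 0.2308, P2 plays New with q = 0.2308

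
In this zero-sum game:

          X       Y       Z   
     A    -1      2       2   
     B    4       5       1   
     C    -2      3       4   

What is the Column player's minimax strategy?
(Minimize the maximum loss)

Column should play X or Z (all achieve the minimum), value = 4

Work:
Column player minimizes Row's maximum payoff:
Column X: max payoff to Row = 4
Column Y: max payoff to Row = 5
Column Z: max payoff to Row = 4
Minimum is 4, achieved by columns X, Z (tied).
Each of X or Z is a minimax strategy.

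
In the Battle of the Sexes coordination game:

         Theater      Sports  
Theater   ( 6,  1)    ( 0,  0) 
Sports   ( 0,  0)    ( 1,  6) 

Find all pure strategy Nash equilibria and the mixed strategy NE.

Pure NE: (Theater, Theater) and (Sports, Sports); Mixed NE: p = 0.8571, q = 0.1429

Work:
Check pure NE:
(Theater, Theater): (6, 1) - no unilateral deviation beneficial
(Sports, Sports): (1, 6) - no unilateral deviation beneficial
Mixed NE: P1 plays Theater with p = 0.8571, P2 plays Theater with q = 0.1429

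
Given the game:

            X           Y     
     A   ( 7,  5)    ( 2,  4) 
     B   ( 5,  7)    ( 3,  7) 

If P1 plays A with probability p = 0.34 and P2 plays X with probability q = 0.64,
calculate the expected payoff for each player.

E[P1] = 4.5928, E[P2] = 6.1976

Work:
E[P1] = p·q·π₁(A,X) + p·(1-q)·π₁(A,Y) + (1-p)·q·π₁(B,X) + (1-p)·(1-q)·π₁(B,Y)
= 0.34·0.64·7 + 0.34·0.36·2 + 0.66·0.64·5 + 0.66·0.36·3
= 4.5928

E[P2] = 6.1976 (similar calculation)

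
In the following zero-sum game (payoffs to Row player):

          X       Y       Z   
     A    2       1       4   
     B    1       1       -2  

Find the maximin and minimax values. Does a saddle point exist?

Maximin = 1, Minimax = 1, Saddle: True

Work:
Row minimums: [1, -2] → maximin = 1
Column maximums: [2, 1, 4] → minimax = 1
Saddle point exists! Game value = 1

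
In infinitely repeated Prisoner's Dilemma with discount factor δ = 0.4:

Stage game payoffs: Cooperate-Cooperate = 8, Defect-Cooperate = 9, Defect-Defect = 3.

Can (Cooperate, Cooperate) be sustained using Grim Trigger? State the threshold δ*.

δ* = 0.1667; since δ = 0.4 ≥ 0.1667, cooperation can be sustained

Work:
For Grim Trigger:
Cooperate forever: 8/(1-δ)
Defect then punished: 9 + 3·δ/(1-δ)
Need: 8/(1-δ) ≥ 9 + 3·δ/(1-δ)
Solving: δ ≥ (T-R)/(T-P) = (9-8)/(9-3) = 0.1667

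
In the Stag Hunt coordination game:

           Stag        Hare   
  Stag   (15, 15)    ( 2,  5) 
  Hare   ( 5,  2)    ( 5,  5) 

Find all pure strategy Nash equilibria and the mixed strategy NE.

Pure NE: (Stag, Stag) and (Hare, Hare); Mixed NE: p = 0.2308, q = 0.2308

Work:
Check pure NE:
(Stag, Stag): (15, 15) - no unilateral deviation beneficial
(Hare, Hare): (5, 5) - no unilateral deviation beneficial
Mixed NE: P1 plays Stag with p = 0.2308, P2 plays Stag with q = 0.2308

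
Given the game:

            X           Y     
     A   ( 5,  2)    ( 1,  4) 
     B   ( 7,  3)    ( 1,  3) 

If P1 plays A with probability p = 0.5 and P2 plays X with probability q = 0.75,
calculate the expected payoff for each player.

E[P1] = 4.75, E[P2] = 2.75

Work:
E[P1] = p·q·π₁(A,X) + p·(1-q)·π₁(A,Y) + (1-p)·q·π₁(B,X) + (1-p)·(1-q)·π₁(B,Y)
= 0.5·0.75·5 + 0.5·0.25·1 + 0.5·0.75·7 + 0.5·0.25·1
= 4.75

E[P2] = 2.75 (similar calculation)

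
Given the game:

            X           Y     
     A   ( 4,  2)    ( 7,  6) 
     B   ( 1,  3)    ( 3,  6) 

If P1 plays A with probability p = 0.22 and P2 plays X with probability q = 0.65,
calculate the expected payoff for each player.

E[P1] = 2.437, E[P2] = 3.907

Work:
E[P1] = p·q·π₁(A,X) + p·(1-q)·π₁(A,Y) + (1-p)·q·π₁(B,X) + (1-p)·(1-q)·π₁(B,Y)
= 0.22·0.65·4 + 0.22·0.35·7 + 0.78·0.65·1 + 0.78·0.35·3
= 2.437

E[P2] = 3.907 (similar calculation)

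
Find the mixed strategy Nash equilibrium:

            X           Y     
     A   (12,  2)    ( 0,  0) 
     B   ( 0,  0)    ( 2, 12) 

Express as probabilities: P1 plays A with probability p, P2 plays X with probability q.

p = 0.8571, q = 0.1429

Work:
Find probabilities that make opponent indifferent:
P2 chooses q to make P1 indifferent between A and B
P1 chooses p to make P2 indifferent between X and Y
Mixed NE: P1 plays (A: 0.8571, B: 0.1429), P2 plays (X: 0.1429, Y: 0.8571)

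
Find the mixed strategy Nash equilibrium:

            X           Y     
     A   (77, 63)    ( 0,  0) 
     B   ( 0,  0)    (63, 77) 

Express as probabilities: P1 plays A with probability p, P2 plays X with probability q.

p = 0.55, q = 0.45

Work:
Find probabilities that make opponent indifferent:
P2 chooses q to make P1 indifferent between A and B
P1 chooses p to make P2 indifferent between X and Y
Mixed NE: P1 plays (A: 0.55, B: 0.45), P2 plays (X: 0.45, Y: 0.55)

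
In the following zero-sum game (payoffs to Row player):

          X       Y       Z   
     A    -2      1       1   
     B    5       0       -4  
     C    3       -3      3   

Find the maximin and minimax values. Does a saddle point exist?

Maximin = -2, Minimax = 1, Saddle: False

Work:
Row minimums: [-2, -4, -3] → maximin = -2
Column maximums: [5, 1, 3] → minimax = 1
No saddle point (maximin ≠ minimax). Mixed strategy needed.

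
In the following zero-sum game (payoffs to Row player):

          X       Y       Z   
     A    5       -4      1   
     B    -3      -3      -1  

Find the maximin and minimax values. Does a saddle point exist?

Maximin = -3, Minimax = -3, Saddle: True

Work:
Row minimums: [-4, -3] → maximin = -3
Column maximums: [5, -3, 1] → minimax = -3
Saddle point exists! Game value = -3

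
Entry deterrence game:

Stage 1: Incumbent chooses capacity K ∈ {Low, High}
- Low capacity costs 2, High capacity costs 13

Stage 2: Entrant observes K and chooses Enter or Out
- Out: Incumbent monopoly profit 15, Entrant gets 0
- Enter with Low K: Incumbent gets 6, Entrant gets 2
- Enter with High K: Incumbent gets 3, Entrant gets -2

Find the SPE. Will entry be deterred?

SPE: (Low, Enter|Low, Out|High); Entry not deterred. Incumbent net profit = 4, Entrant gets 2

Work:
After Low K: Entrant enters (2 > 0)
After High K: Entrant stays out (-2 < 0)
Incumbent: Low → 6−2=4, High → 15−13=2
Incumbent chooses Low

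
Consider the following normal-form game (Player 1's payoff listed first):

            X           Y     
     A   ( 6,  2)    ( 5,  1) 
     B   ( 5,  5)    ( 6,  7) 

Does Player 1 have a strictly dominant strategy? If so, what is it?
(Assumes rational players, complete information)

No strictly dominant strategy exists for Player 1

Work:
A strategy strictly dominates another if it gives a strictly higher payoff against every opponent action. Compare each pair of P1's strategies column-by-column:
  A vs B: [6 vs 5, 5 vs 6] → A does not strictly dominate B (column Y: 5 ≤ 6)
  B vs A: [5 vs 6, 6 vs 5] → B does not strictly dominate A (column X: 5 ≤ 6)
No single strategy strictly dominates all others → no strictly dominant strategy.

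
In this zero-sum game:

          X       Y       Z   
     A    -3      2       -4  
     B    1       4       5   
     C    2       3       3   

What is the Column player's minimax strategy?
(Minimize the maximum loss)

Column should play X, value = 2

Work:
Column player minimizes Row's maximum payoff:
Column X: max payoff to Row = 2
Column Y: max payoff to Row = 4
Column Z: max payoff to Row = 5
Minimum is 2, achieved by column X.
Minimax strategy: X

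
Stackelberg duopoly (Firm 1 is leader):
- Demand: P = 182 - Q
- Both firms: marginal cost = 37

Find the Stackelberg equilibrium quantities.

q₁* (leader) = 72.5, q₂* (follower) = 36.25

Work:
Follower's reaction: q₂ = (a - c - q₁)/2
Leader substitutes: π₁ = q₁·(a - q₁ - (a-c-q₁)/2 - c)
FOC: q₁* = (182 - 37)/2 = 72.50
Then: q₂* = (182 - 37 - 72.5)/2 = 36.25
Leader has first-mover advantage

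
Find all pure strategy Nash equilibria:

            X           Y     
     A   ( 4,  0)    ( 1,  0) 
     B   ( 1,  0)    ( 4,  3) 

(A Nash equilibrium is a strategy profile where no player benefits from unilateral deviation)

Nash equilibrium: (A, X), (B, Y)

Work:
Best responses:
  P1 vs X: payoffs [4, 1] → best response A (payoff 4)
  P1 vs Y: payoffs [1, 4] → best response B (payoff 4)
  P2 vs A: payoffs [0, 0] → best response X/Y (payoff 0)
  P2 vs B: payoffs [0, 3] → best response Y (payoff 3)
Mutual best responses: (A,X), (B,Y) → Nash equilibria.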